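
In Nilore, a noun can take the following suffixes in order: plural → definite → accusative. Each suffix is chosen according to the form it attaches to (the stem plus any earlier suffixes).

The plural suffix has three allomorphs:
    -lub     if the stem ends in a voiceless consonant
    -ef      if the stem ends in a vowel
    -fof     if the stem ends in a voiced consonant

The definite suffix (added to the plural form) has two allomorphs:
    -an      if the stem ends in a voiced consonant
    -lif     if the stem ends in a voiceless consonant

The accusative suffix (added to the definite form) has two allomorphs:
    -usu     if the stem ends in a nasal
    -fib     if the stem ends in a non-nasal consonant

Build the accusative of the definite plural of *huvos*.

The final sound of *huvos* is /s/, which is a voiceless consonant, so the plural suffix is -lub, giving *huvoslub*.
The plural form *huvoslub* — final consonant /b/ (voiced) → -an → *huvosluban*.
The definite form *huvosluban*: final consonant = /n/, a nasal → -usu → *huvoslubanusu*.

huvoslubanusu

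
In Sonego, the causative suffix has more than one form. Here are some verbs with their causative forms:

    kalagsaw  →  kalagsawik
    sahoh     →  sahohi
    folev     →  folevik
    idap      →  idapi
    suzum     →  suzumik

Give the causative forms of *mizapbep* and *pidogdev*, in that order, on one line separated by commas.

The pattern is voicing of the final consonant: -i when the stem ends in a voiceless consonant (*sahoh*, *idap*); -ik when the stem ends in a voiced consonant (*kalagsaw*, *folev*, *suzum*).
Since the final consonant of *mizapbep* is /p/ (voiceless), it takes -i, giving *mizapbepi*.
The final consonant of *pidogdev* is /v/, which is voiced, so the suffix is -ik, giving *pidogdevik*.

mizapbepi, pidogdevik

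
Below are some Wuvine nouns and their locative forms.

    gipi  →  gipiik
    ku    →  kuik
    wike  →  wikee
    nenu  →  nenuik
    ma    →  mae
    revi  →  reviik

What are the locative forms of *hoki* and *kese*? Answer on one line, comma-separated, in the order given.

The alternation tracks the last vowel of the stem — -ik when the last vowel of the stem is a high vowel (*gipi*, *ku*, *nenu*, *revi*); -e when the last vowel of the stem is a non-high vowel (*wike*, *ma*).
*hoki*: last vowel = /i/, a high vowel → -ik → *hokiik*.
Since the last vowel of *kese* is /e/ (a non-high vowel), it takes -e, giving *kesee*.

hokiik, kesee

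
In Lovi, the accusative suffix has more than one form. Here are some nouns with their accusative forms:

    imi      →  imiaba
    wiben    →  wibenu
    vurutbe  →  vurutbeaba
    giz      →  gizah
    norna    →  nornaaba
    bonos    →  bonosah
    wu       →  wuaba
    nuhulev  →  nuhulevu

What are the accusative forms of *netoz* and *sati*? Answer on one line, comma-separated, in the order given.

netozah, satiaba

Looking at the final sound of each stem: -ah when the stem ends in a sibilant (*giz*, *bonos*); -u when the stem ends in a non-sibilant consonant (*wiben*, *nuhulev*); -aba when the stem ends in a vowel (*imi*, *vurutbe*, *norna*, *wu*).
*netoz* — final sound /z/ (a sibilant) → -ah → *netozah*.
*sati*: final sound = /i/, a vowel → -aba → *satiaba*.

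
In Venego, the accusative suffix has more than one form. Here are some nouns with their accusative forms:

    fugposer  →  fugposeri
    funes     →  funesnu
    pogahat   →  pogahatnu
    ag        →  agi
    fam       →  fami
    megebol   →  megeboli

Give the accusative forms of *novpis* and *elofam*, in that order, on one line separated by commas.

Looking at the final consonant of each stem: -nu when the stem ends in a voiceless consonant (*funes*, *pogahat*); -i when the stem ends in a voiced consonant (*fugposer*, *ag*, *fam*, *megebol*).
Since the final consonant of *novpis* is /s/ (voiceless), it takes -nu, giving *novpisnu*.
Since the final consonant of *elofam* is /m/ (voiced), it takes -i, giving *elofami*.

novpisnu, elofami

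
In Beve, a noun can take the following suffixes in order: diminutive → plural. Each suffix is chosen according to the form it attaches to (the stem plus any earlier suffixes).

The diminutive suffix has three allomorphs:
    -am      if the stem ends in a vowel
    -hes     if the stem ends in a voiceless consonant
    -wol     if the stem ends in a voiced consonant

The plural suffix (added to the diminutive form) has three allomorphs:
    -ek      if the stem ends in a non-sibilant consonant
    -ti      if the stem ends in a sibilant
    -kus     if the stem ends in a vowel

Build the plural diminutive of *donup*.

donuphesti

The final sound of *donup* is /p/, which is a voiceless consonant, so the diminutive suffix is -hes, giving *donuphes*.
The diminutive form *donuphes*: final sound = /s/, a sibilant → -ti → *donuphesti*.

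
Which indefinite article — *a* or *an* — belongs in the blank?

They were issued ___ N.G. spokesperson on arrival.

The indefinite article is chosen by the initial *sound* of the following word, not its spelling.
The initialism *N.G.* is read letter by letter; the first letter, N, is pronounced /ɛn/, which begins with a vowel sound.
So the article is *an*: They were issued an N.G. spokesperson on arrival.

an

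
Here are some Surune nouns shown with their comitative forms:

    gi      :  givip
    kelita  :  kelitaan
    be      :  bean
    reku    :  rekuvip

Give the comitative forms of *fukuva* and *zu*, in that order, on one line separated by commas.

fukuvaan, zuvip

The suffix is conditioned by the last vowel: -vip when the last vowel of the stem is a high vowel (*gi*, *reku*); -an when the last vowel of the stem is a non-high vowel (*kelita*, *be*).
The last vowel of *fukuva* is /a/, which is a non-high vowel, so the suffix is -an, giving *fukuvaan*.
*zu* — last vowel /u/ (a high vowel) → -vip → *zuvip*.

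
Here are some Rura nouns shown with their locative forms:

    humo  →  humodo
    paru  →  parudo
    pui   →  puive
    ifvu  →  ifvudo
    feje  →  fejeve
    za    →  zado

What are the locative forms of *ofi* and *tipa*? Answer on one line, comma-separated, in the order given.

ofive, tipado

The suffix is conditioned by the last vowel: -ve when the last vowel of the stem is a front vowel (*pui*, *feje*); -do when the last vowel of the stem is a back vowel (*humo*, *paru*, *ifvu*, *za*).
*ofi*: last vowel = /i/, a front vowel → -ve → *ofive*.
*tipa*: last vowel = /a/, a back vowel → -do → *tipado*.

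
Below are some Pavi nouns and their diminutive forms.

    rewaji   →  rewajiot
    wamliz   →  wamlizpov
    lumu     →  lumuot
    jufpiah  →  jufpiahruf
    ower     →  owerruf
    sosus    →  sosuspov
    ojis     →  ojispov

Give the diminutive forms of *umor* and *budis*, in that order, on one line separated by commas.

The pattern is sibilance of the final sound: -pov when the stem ends in a sibilant (*wamliz*, *sosus*, *ojis*); -ruf when the stem ends in a non-sibilant consonant (*jufpiah*, *ower*); -ot when the stem ends in a vowel (*rewaji*, *lumu*).
The final sound of *umor* is /r/, which is a non-sibilant consonant, so the suffix is -ruf, giving *umorruf*.
Since the final sound of *budis* is /s/ (a sibilant), it takes -pov, giving *budispov*.

umorruf, budispov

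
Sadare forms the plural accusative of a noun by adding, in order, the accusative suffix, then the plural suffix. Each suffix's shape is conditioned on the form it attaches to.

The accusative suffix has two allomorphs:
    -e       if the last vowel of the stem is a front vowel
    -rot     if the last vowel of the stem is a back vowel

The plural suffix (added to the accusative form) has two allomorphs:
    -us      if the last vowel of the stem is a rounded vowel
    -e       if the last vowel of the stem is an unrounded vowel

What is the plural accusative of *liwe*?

Since the last vowel of *liwe* is /e/ (a front vowel), it takes -e, giving *liwee*.
Since the last vowel of the accusative form *liwee* is /e/ (an unrounded vowel), it takes -e, giving *liweee*.

liweee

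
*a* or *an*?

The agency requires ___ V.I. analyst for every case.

The indefinite article is chosen by the initial *sound* of the following word, not its spelling.
The initialism *V.I.* is read letter by letter; the first letter, V, is pronounced /viː/, which begins with a consonant sound.
So the article is *a*: The agency requires a V.I. analyst for every case.

a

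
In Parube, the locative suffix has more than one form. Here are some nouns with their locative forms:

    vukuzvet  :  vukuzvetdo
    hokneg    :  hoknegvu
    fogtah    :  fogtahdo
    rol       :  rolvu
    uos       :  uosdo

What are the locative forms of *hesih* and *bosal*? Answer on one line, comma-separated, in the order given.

The pattern is voicing of the final consonant: -do when the stem ends in a voiceless consonant (*vukuzvet*, *fogtah*, *uos*); -vu when the stem ends in a voiced consonant (*hokneg*, *rol*).
*hesih* — final consonant /h/ (voiceless) → -do → *hesihdo*.
The final consonant of *bosal* is /l/, which is voiced, so the suffix is -vu, giving *bosalvu*.

hesihdo, bosalvu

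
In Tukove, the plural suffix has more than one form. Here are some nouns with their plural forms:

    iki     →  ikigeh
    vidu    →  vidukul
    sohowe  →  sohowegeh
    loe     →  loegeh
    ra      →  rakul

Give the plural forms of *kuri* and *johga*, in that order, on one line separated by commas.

The pattern is front/back vowel harmony: -geh when the last vowel of the stem is a front vowel (*iki*, *sohowe*, *loe*); -kul when the last vowel of the stem is a back vowel (*vidu*, *ra*).
*kuri*: last vowel = /i/, a front vowel → -geh → *kurigeh*.
Since the last vowel of *johga* is /a/ (a back vowel), it takes -kul, giving *johgakul*.

kurigeh, johgakul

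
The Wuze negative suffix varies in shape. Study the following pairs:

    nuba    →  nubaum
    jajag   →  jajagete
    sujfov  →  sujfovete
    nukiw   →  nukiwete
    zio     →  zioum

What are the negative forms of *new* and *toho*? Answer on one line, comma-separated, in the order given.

newete, tohoum

The alternation tracks the final sound of the stem — -ete when the stem ends in a consonant (*jajag*, *sujfov*, *nukiw*); -um when the stem ends in a vowel (*nuba*, *zio*).
*new*: final sound = /w/, a consonant → -ete → *newete*.
*toho* — final sound /o/ (a vowel) → -um → *tohoum*.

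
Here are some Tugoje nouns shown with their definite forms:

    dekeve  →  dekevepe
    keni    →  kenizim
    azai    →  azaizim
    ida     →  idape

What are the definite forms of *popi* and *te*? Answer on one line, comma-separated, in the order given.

The alternation tracks the last vowel of the stem — -zim when the last vowel of the stem is a high vowel (*keni*, *azai*); -pe when the last vowel of the stem is a non-high vowel (*dekeve*, *ida*).
The last vowel of *popi* is /i/, which is a high vowel, so the suffix is -zim, giving *popizim*.
*te*: last vowel = /e/, a non-high vowel → -pe → *tepe*.

popizim, tepe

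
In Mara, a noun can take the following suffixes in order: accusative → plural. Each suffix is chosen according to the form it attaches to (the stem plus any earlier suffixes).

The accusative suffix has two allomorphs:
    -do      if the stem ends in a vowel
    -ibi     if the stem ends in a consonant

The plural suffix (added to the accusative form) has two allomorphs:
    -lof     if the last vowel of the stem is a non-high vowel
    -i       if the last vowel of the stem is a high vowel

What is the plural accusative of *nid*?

nidibii

The final sound of *nid* is /d/, which is a consonant, so the accusative suffix is -ibi, giving *nidibi*.
The last vowel of the accusative form *nidibi* is /i/, which is a high vowel, so the plural suffix is -i, giving *nidibii*.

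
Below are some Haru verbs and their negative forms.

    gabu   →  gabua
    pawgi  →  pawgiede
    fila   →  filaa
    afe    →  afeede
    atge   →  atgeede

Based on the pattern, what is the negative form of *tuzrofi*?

The alternation tracks the last vowel of the stem — -ede when the last vowel of the stem is a front vowel (*pawgi*, *afe*, *atge*); -a when the last vowel of the stem is a back vowel (*gabu*, *fila*).
*tuzrofi*: last vowel = /i/, a front vowel → -ede → *tuzrofiede*.

tuzrofiede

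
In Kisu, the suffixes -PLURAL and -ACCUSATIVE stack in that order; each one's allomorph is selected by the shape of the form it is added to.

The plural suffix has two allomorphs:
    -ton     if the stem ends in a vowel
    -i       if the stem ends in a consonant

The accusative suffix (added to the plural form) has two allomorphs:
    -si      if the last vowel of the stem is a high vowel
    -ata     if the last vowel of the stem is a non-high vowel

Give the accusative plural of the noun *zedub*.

*zedub*: final sound = /b/, a consonant → -i → *zedubi*.
The plural form *zedubi*: last vowel = /i/, a high vowel → -si → *zedubisi*.

zedubisi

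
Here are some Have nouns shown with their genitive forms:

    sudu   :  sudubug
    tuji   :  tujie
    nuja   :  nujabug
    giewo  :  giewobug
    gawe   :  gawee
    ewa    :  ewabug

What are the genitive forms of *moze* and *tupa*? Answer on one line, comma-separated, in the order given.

The suffix is conditioned by the last vowel: -e when the last vowel of the stem is a front vowel (*tuji*, *gawe*); -bug when the last vowel of the stem is a back vowel (*sudu*, *nuja*, *giewo*, *ewa*).
*moze* — last vowel /e/ (a front vowel) → -e → *mozee*.
*tupa*: last vowel = /a/, a back vowel → -bug → *tupabug*.

mozee, tupabug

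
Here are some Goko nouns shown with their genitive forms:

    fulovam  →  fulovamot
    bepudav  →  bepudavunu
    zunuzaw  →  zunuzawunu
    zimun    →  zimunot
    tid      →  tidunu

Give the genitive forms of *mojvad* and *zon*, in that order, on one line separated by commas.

mojvadunu, zonot

The pattern is nasality of the final consonant: -ot when the stem ends in a nasal (*fulovam*, *zimun*); -unu when the stem ends in a non-nasal consonant (*bepudav*, *zunuzaw*, *tid*).
The final consonant of *mojvad* is /d/, which is non-nasal, so the suffix is -unu, giving *mojvadunu*.
Since the final consonant of *zon* is /n/ (a nasal), it takes -ot, giving *zonot*.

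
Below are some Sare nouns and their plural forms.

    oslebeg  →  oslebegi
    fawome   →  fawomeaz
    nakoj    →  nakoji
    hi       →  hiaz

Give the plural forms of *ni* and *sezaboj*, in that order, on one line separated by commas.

niaz, sezaboji

The pattern is consonant vs. vowel: -i when the stem ends in a consonant (*oslebeg*, *nakoj*); -az when the stem ends in a vowel (*fawome*, *hi*).
The final sound of *ni* is /i/, which is a vowel, so the suffix is -az, giving *niaz*.
*sezaboj*: final sound = /j/, a consonant → -i → *sezaboji*.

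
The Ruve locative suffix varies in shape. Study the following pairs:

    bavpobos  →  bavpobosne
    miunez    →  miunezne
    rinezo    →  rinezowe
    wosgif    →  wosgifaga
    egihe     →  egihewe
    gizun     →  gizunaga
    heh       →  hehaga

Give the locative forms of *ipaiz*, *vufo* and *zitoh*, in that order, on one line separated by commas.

Looking at the final sound of each stem: -ne when the stem ends in a sibilant (*bavpobos*, *miunez*); -aga when the stem ends in a non-sibilant consonant (*wosgif*, *gizun*, *heh*); -we when the stem ends in a vowel (*rinezo*, *egihe*).
*ipaiz* — final sound /z/ (a sibilant) → -ne → *ipaizne*.
Since the final sound of *vufo* is /o/ (a vowel), it takes -we, giving *vufowe*.
*zitoh*: final sound = /h/, a non-sibilant consonant → -aga → *zitohaga*.

ipaizne, vufowe, zitohaga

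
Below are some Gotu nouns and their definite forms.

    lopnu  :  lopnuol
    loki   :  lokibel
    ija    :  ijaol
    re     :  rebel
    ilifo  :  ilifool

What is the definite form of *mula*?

mulaol

The alternation tracks the last vowel of the stem — -bel when the last vowel of the stem is a front vowel (*loki*, *re*); -ol when the last vowel of the stem is a back vowel (*lopnu*, *ija*, *ilifo*).
*mula*: last vowel = /a/, a back vowel → -ol → *mulaol*.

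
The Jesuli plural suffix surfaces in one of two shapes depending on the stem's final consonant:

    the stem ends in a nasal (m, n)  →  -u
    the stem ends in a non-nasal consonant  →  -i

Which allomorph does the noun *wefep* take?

-i

Since the final consonant of *wefep* is /p/ (non-nasal), it takes -i.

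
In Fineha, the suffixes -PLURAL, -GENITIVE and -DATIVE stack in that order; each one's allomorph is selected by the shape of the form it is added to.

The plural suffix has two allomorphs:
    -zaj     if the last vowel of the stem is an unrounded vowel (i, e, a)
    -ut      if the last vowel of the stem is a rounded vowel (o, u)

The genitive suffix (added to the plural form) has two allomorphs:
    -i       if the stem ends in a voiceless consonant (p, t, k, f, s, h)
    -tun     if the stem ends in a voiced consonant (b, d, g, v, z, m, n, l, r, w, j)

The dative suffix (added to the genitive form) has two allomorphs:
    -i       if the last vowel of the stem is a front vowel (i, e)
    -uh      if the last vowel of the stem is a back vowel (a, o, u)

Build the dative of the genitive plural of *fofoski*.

*fofoski*: last vowel = /i/, an unrounded vowel → -zaj → *fofoskizaj*.
Since the final consonant of the plural form *fofoskizaj* is /j/ (voiced), it takes -tun, giving *fofoskizajtun*.
The last vowel of the genitive form *fofoskizajtun* is /u/, which is a back vowel, so the dative suffix is -uh, giving *fofoskizajtunuh*.

fofoskizajtunuh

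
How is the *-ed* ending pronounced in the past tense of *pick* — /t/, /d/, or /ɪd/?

/t/

The stem *pick* ends in a voiceless consonant other than /t/.
The -ed suffix is realized as /ɪd/ after /t, d/; as /t/ after other voiceless consonants; and as /d/ after other voiced sounds.
So -ed on *pick* is pronounced /t/.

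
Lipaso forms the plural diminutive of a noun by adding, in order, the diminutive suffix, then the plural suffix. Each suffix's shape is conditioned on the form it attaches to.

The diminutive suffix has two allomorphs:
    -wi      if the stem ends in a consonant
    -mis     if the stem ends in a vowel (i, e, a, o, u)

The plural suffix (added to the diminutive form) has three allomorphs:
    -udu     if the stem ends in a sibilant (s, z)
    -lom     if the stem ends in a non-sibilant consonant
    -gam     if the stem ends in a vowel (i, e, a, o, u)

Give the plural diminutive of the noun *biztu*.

biztumisudu

Since the final sound of *biztu* is /u/ (a vowel), it takes -mis, giving *biztumis*.
The diminutive form *biztumis* — final sound /s/ (a sibilant) → -udu → *biztumisudu*.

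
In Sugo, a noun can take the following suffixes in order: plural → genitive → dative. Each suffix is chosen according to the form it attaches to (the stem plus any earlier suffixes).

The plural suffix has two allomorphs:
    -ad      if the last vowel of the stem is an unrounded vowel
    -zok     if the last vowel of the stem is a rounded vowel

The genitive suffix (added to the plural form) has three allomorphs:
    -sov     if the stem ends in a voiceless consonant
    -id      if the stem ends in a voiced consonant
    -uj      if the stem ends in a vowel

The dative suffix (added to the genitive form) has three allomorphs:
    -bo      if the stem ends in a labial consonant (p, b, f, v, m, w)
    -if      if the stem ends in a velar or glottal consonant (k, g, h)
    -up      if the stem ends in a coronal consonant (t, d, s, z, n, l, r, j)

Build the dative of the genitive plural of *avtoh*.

avtohzoksovbo

Since the last vowel of *avtoh* is /o/ (a rounded vowel), it takes -zok, giving *avtohzok*.
Since the final sound of the plural form *avtohzok* is /k/ (a voiceless consonant), it takes -sov, giving *avtohzoksov*.
Since the final consonant of the genitive form *avtohzoksov* is /v/ (labial), it takes -bo, giving *avtohzoksovbo*.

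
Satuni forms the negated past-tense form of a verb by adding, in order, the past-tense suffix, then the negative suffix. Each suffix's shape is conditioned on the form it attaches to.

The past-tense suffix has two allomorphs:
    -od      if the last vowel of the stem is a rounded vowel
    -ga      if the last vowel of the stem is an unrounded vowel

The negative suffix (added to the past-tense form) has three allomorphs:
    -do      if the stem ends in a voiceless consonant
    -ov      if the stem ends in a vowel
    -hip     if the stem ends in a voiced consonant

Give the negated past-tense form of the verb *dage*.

The last vowel of *dage* is /e/, which is an unrounded vowel, so the past-tense suffix is -ga, giving *dagega*.
The final sound of the past-tense form *dagega* is /a/, which is a vowel, so the negative suffix is -ov, giving *dagegaov*.

dagegaov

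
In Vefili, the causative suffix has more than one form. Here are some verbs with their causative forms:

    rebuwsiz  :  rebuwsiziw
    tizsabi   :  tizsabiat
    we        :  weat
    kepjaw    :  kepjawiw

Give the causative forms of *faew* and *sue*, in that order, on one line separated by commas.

Looking at the final sound of each stem: -iw when the stem ends in a consonant (*rebuwsiz*, *kepjaw*); -at when the stem ends in a vowel (*tizsabi*, *we*).
Since the final sound of *faew* is /w/ (a consonant), it takes -iw, giving *faewiw*.
Since the final sound of *sue* is /e/ (a vowel), it takes -at, giving *sueat*.

faewiw, sueat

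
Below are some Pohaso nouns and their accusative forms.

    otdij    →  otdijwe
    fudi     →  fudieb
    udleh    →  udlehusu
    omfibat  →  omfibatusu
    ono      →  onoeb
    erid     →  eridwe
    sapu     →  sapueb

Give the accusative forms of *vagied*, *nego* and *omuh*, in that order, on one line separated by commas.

vagiedwe, negoeb, omuhusu

The suffix is conditioned by the final sound: -usu when the stem ends in a voiceless consonant (*udleh*, *omfibat*); -we when the stem ends in a voiced consonant (*otdij*, *erid*); -eb when the stem ends in a vowel (*fudi*, *ono*, *sapu*).
*vagied*: final sound = /d/, a voiced consonant → -we → *vagiedwe*.
*nego* — final sound /o/ (a vowel) → -eb → *negoeb*.
*omuh*: final sound = /h/, a voiceless consonant → -usu → *omuhusu*.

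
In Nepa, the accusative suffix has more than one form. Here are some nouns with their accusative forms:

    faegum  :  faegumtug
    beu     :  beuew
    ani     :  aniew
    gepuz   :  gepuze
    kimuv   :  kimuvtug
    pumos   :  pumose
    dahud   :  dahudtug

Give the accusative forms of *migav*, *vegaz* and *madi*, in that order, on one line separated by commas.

migavtug, vegaze, madiew

The alternation tracks the final sound of the stem — -e when the stem ends in a sibilant (*gepuz*, *pumos*); -tug when the stem ends in a non-sibilant consonant (*faegum*, *kimuv*, *dahud*); -ew when the stem ends in a vowel (*beu*, *ani*).
The final sound of *migav* is /v/, which is a non-sibilant consonant, so the suffix is -tug, giving *migavtug*.
Since the final sound of *vegaz* is /z/ (a sibilant), it takes -e, giving *vegaze*.
*madi* — final sound /i/ (a vowel) → -ew → *madiew*.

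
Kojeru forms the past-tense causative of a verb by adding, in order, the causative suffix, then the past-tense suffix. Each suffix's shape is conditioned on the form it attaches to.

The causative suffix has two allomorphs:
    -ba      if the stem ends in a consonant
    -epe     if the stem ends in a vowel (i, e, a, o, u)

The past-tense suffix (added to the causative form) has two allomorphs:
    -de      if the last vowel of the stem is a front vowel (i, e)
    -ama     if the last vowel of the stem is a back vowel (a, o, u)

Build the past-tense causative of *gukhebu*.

*gukhebu*: final sound = /u/, a vowel → -epe → *gukhebuepe*.
Since the last vowel of the causative form *gukhebuepe* is /e/ (a front vowel), it takes -de, giving *gukhebuepede*.

gukhebuepede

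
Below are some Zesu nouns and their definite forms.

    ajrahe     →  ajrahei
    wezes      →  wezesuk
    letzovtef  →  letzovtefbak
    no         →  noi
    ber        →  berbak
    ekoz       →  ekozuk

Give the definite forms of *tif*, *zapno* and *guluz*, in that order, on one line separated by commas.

Looking at the final sound of each stem: -uk when the stem ends in a sibilant (*wezes*, *ekoz*); -bak when the stem ends in a non-sibilant consonant (*letzovtef*, *ber*); -i when the stem ends in a vowel (*ajrahe*, *no*).
The final sound of *tif* is /f/, which is a non-sibilant consonant, so the suffix is -bak, giving *tifbak*.
Since the final sound of *zapno* is /o/ (a vowel), it takes -i, giving *zapnoi*.
Since the final sound of *guluz* is /z/ (a sibilant), it takes -uk, giving *guluzuk*.

tifbak, zapnoi, guluzuk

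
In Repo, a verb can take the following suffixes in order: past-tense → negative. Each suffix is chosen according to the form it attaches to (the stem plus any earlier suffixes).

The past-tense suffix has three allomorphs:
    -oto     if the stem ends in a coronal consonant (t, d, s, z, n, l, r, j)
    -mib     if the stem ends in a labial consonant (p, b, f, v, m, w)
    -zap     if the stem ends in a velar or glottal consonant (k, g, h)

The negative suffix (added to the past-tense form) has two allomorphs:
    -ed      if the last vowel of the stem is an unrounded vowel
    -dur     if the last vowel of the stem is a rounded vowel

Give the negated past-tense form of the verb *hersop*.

Since the final consonant of *hersop* is /p/ (labial), it takes -mib, giving *hersopmib*.
The last vowel of the past-tense form *hersopmib* is /i/, which is an unrounded vowel, so the negative suffix is -ed, giving *hersopmibed*.

hersopmibed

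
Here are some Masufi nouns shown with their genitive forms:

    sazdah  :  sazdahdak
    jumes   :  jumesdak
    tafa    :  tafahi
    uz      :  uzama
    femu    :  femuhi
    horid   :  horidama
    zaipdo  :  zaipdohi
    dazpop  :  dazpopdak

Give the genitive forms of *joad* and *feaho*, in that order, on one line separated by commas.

joadama, feahohi

The pattern is voicing of the final sound: -dak when the stem ends in a voiceless consonant (*sazdah*, *jumes*, *dazpop*); -ama when the stem ends in a voiced consonant (*uz*, *horid*); -hi when the stem ends in a vowel (*tafa*, *femu*, *zaipdo*).
Since the final sound of *joad* is /d/ (a voiced consonant), it takes -ama, giving *joadama*.
The final sound of *feaho* is /o/, which is a vowel, so the suffix is -hi, giving *feahohi*.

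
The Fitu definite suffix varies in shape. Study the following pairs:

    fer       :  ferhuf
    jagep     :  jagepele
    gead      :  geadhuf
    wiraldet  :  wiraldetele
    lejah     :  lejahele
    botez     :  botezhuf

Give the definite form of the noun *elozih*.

The suffix is conditioned by the final consonant: -ele when the stem ends in a voiceless consonant (*jagep*, *wiraldet*, *lejah*); -huf when the stem ends in a voiced consonant (*fer*, *gead*, *botez*).
*elozih*: final consonant = /h/, voiceless → -ele → *elozihele*.

elozihele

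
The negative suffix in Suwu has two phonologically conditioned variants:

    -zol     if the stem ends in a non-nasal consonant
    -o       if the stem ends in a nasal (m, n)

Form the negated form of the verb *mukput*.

mukputzol

*mukput*: final consonant = /t/, non-nasal → -zol → *mukputzol*.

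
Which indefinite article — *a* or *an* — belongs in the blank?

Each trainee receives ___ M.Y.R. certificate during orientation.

The indefinite article is chosen by the initial *sound* of the following word, not its spelling.
The initialism *M.Y.R.* is read letter by letter; the first letter, M, is pronounced /ɛm/, which begins with a vowel sound.
So the article is *an*: Each trainee receives an M.Y.R. certificate during orientation.

an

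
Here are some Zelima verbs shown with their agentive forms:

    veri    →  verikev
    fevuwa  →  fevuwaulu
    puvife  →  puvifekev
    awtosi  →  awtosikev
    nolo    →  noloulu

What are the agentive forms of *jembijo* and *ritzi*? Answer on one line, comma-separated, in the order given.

The suffix is conditioned by the last vowel: -kev when the last vowel of the stem is a front vowel (*veri*, *puvife*, *awtosi*); -ulu when the last vowel of the stem is a back vowel (*fevuwa*, *nolo*).
*jembijo* — last vowel /o/ (a back vowel) → -ulu → *jembijoulu*.
The last vowel of *ritzi* is /i/, which is a front vowel, so the suffix is -kev, giving *ritzikev*.

jembijoulu, ritzikev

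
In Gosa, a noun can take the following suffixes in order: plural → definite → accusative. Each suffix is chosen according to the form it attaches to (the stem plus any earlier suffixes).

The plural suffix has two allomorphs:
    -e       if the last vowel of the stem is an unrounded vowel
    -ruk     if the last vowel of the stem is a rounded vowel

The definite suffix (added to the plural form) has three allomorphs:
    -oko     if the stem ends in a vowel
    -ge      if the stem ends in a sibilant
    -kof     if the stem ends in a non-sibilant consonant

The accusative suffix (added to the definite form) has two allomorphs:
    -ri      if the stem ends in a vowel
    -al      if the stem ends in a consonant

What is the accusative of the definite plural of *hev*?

heveokori

The last vowel of *hev* is /e/, which is an unrounded vowel, so the plural suffix is -e, giving *heve*.
The plural form *heve* — final sound /e/ (a vowel) → -oko → *heveoko*.
Since the final sound of the definite form *heveoko* is /o/ (a vowel), it takes -ri, giving *heveokori*.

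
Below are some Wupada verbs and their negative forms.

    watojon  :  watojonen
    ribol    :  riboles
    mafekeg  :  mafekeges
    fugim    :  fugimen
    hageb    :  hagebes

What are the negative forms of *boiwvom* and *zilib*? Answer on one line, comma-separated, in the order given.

boiwvomen, zilibes

The pattern is nasality of the final consonant: -en when the stem ends in a nasal (*watojon*, *fugim*); -es when the stem ends in a non-nasal consonant (*ribol*, *mafekeg*, *hageb*).
The final consonant of *boiwvom* is /m/, which is a nasal, so the suffix is -en, giving *boiwvomen*.
The final consonant of *zilib* is /b/, which is non-nasal, so the suffix is -es, giving *zilibes*.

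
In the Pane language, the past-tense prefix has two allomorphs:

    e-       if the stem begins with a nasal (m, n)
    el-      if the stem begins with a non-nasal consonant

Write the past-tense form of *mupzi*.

*mupzi* — first consonant /m/ (a nasal) → e- → *emupzi*.

emupzi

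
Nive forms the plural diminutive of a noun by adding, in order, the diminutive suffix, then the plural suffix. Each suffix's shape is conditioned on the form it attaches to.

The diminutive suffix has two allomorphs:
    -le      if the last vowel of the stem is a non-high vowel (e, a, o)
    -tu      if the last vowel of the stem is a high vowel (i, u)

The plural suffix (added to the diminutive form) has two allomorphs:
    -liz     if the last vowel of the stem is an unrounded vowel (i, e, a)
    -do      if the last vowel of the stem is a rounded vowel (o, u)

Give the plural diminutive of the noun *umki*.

umkitudo

Since the last vowel of *umki* is /i/ (a high vowel), it takes -tu, giving *umkitu*.
Since the last vowel of the diminutive form *umkitu* is /u/ (a rounded vowel), it takes -do, giving *umkitudo*.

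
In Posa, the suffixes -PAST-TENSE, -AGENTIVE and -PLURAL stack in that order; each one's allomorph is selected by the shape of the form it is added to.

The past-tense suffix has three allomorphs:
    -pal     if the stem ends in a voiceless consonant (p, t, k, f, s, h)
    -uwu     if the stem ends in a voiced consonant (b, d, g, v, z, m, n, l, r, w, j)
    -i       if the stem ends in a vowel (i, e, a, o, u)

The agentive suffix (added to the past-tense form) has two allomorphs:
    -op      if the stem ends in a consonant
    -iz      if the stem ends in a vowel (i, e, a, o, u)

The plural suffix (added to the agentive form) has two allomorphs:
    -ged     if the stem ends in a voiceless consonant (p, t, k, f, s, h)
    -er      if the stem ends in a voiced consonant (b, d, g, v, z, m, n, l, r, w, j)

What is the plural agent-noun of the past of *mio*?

The final sound of *mio* is /o/, which is a vowel, so the past-tense suffix is -i, giving *mioi*.
Since the final sound of the past-tense form *mioi* is /i/ (a vowel), it takes -iz, giving *mioiiz*.
The agentive form *mioiiz* — final consonant /z/ (voiced) → -er → *mioiizer*.

mioiizer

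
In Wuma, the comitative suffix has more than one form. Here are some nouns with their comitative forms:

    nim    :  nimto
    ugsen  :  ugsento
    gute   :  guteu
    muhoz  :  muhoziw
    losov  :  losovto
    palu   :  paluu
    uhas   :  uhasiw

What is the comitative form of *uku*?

ukuu

The suffix is conditioned by the final sound: -iw when the stem ends in a sibilant (*muhoz*, *uhas*); -to when the stem ends in a non-sibilant consonant (*nim*, *ugsen*, *losov*); -u when the stem ends in a vowel (*gute*, *palu*).
*uku* — final sound /u/ (a vowel) → -u → *ukuu*.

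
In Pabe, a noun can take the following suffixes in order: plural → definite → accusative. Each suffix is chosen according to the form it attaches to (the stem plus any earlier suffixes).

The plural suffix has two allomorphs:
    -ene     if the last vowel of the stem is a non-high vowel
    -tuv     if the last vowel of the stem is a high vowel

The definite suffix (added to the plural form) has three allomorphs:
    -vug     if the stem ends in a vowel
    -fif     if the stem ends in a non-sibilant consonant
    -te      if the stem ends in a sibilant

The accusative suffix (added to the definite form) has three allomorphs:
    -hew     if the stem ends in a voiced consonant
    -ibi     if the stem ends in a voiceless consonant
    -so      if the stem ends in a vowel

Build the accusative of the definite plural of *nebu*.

nebutuvfifibi

*nebu*: last vowel = /u/, a high vowel → -tuv → *nebutuv*.
The plural form *nebutuv*: final sound = /v/, a non-sibilant consonant → -fif → *nebutuvfif*.
The final sound of the definite form *nebutuvfif* is /f/, which is a voiceless consonant, so the accusative suffix is -ibi, giving *nebutuvfifibi*.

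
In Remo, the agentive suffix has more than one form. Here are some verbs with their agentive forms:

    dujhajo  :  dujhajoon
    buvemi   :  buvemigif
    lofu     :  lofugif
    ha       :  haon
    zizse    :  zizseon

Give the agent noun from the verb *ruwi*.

ruwigif

The pattern is height harmony: -gif when the last vowel of the stem is a high vowel (*buvemi*, *lofu*); -on when the last vowel of the stem is a non-high vowel (*dujhajo*, *ha*, *zizse*).
Since the last vowel of *ruwi* is /i/ (a high vowel), it takes -gif, giving *ruwigif*.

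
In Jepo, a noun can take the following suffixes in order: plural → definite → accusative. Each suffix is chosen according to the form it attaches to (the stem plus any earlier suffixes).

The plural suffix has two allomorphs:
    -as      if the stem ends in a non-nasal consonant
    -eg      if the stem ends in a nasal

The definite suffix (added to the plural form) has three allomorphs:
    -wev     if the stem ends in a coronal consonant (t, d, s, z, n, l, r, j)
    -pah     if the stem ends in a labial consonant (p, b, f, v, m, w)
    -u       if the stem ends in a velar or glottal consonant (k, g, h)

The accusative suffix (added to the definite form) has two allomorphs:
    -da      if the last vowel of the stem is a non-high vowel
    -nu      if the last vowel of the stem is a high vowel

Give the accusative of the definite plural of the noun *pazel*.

pazelaswevda

*pazel* — final consonant /l/ (non-nasal) → -as → *pazelas*.
The plural form *pazelas*: final consonant = /s/, coronal → -wev → *pazelaswev*.
The definite form *pazelaswev*: last vowel = /e/, a non-high vowel → -da → *pazelaswevda*.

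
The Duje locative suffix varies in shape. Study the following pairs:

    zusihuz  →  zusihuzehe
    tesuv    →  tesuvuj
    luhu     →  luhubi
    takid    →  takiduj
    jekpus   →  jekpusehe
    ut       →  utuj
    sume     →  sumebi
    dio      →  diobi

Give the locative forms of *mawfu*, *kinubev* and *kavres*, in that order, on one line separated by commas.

mawfubi, kinubevuj, kavresehe

The pattern is sibilance of the final sound: -ehe when the stem ends in a sibilant (*zusihuz*, *jekpus*); -uj when the stem ends in a non-sibilant consonant (*tesuv*, *takid*, *ut*); -bi when the stem ends in a vowel (*luhu*, *sume*, *dio*).
*mawfu* — final sound /u/ (a vowel) → -bi → *mawfubi*.
*kinubev*: final sound = /v/, a non-sibilant consonant → -uj → *kinubevuj*.
*kavres* — final sound /s/ (a sibilant) → -ehe → *kavresehe*.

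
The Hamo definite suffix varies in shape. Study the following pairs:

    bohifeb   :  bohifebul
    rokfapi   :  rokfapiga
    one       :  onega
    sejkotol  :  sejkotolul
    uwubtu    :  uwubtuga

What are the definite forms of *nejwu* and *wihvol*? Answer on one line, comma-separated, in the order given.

nejwuga, wihvolul

The pattern is consonant vs. vowel: -ul when the stem ends in a consonant (*bohifeb*, *sejkotol*); -ga when the stem ends in a vowel (*rokfapi*, *one*, *uwubtu*).
*nejwu* — final sound /u/ (a vowel) → -ga → *nejwuga*.
*wihvol*: final sound = /l/, a consonant → -ul → *wihvolul*.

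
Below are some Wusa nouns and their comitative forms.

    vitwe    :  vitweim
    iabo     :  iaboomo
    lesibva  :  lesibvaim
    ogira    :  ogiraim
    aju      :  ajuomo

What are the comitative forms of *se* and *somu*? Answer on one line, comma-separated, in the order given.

seim, somuomo

The alternation tracks the last vowel of the stem — -omo when the last vowel of the stem is a rounded vowel (*iabo*, *aju*); -im when the last vowel of the stem is an unrounded vowel (*vitwe*, *lesibva*, *ogira*).
*se*: last vowel = /e/, an unrounded vowel → -im → *seim*.
Since the last vowel of *somu* is /u/ (a rounded vowel), it takes -omo, giving *somuomo*.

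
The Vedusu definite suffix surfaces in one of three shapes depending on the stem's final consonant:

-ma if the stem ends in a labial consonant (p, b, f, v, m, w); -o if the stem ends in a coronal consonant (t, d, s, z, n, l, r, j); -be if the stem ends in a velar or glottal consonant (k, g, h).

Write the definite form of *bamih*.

bamihbe

*bamih* — final consonant /h/ (velar/glottal) → -be → *bamihbe*.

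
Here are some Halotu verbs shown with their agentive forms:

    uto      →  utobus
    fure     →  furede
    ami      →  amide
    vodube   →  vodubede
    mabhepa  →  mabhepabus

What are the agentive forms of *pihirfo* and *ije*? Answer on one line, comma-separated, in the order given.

pihirfobus, ijede

Looking at the last vowel of each stem: -de when the last vowel of the stem is a front vowel (*fure*, *ami*, *vodube*); -bus when the last vowel of the stem is a back vowel (*uto*, *mabhepa*).
*pihirfo* — last vowel /o/ (a back vowel) → -bus → *pihirfobus*.
Since the last vowel of *ije* is /e/ (a front vowel), it takes -de, giving *ijede*.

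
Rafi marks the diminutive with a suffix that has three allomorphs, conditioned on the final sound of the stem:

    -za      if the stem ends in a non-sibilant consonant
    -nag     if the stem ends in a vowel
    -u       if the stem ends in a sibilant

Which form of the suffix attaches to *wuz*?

-u

*wuz*: final sound = /z/, a sibilant → -u.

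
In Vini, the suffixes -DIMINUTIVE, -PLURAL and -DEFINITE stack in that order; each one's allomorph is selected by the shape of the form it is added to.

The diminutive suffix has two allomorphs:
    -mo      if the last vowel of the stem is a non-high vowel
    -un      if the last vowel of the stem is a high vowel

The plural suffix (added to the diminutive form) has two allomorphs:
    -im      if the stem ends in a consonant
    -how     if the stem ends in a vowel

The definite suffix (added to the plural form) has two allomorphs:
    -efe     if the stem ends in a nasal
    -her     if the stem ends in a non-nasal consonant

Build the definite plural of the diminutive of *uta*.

utamohowher

*uta*: last vowel = /a/, a non-high vowel → -mo → *utamo*.
The final sound of the diminutive form *utamo* is /o/, which is a vowel, so the plural suffix is -how, giving *utamohow*.
Since the final consonant of the plural form *utamohow* is /w/ (non-nasal), it takes -her, giving *utamohowher*.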